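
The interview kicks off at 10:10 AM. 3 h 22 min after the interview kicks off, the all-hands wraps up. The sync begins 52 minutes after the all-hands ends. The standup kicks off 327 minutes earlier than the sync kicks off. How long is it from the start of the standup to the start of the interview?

The all-hands ends at 10:10 AM + 202 min = 1:32 PM.
The sync starts at 1:32 PM + 52 min = 2:24 PM.
The standup starts at 2:24 PM − 327 min = 8:57 AM.
From 8:57 AM to 10:10 AM is 1 hour 13 minutes.

1 hour 13 minutes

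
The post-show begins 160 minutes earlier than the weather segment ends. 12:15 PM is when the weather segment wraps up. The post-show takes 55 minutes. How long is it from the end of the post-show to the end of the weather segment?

The post-show starts at 12:15 PM − 160 min = 9:35 AM.
The post-show ends at 9:35 AM + 55 min = 10:30 AM.
From 10:30 AM to 12:15 PM is 1 hour 45 minutes.

1 hour 45 minutes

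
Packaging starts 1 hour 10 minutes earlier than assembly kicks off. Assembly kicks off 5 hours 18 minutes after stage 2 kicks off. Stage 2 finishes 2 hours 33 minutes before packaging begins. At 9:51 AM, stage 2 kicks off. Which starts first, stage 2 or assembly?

Assembly starts at 9:51 AM + 318 min = 3:09 PM.
Stage 2 starts at 9:51 AM and assembly starts at 3:09 PM, so stage 2 is first.

stage 2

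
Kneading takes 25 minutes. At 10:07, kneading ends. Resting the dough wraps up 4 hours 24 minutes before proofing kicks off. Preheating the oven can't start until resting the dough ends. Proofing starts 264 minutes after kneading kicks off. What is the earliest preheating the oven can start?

Kneading starts at 10:07 − 25 min = 09:42.
Proofing starts at 09:42 + 264 min = 14:06.
Resting the dough ends at 14:06 − 264 min = 09:42.
Preheating the oven is bounded by resting the dough, so the earliest it can start is 09:42.

09:42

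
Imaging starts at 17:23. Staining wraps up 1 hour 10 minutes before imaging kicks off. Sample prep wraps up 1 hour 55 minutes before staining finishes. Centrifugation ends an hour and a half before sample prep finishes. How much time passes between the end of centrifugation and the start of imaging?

275 minutes

Staining ends at 17:23 − 70 min = 16:13.
Sample prep ends at 16:13 − 115 min = 14:18.
Centrifugation ends at 14:18 − 90 min = 12:48.
From 12:48 to 17:23 is 275 minutes.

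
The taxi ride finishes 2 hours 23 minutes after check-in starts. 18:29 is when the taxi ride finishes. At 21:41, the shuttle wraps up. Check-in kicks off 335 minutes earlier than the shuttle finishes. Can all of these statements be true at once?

Yes

Check-in starts at 21:41 − 335 min = 16:06.
The taxi ride ends at 16:06 + 143 min = 18:29.
That matches the stated 18:29, so the schedule is consistent.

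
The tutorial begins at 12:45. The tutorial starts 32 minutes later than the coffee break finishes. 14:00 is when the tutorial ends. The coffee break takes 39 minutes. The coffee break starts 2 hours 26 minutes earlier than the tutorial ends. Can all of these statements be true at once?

Yes

The coffee break starts at 14:00 − 146 min = 11:34.
The coffee break ends at 11:34 + 39 min = 12:13.
The tutorial starts at 12:13 + 32 min = 12:45.
That matches the stated 12:45, so the schedule is consistent.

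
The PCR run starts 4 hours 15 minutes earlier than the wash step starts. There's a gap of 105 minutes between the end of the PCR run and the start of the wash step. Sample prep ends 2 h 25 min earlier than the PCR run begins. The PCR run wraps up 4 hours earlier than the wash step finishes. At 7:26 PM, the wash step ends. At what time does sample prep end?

The PCR run ends at 7:26 PM − 240 min = 3:26 PM.
The wash step starts at 3:26 PM + 105 min = 5:11 PM.
The PCR run starts at 5:11 PM − 255 min = 12:56 PM.
Sample prep ends at 12:56 PM − 145 min = 10:31 AM.

10:31 AM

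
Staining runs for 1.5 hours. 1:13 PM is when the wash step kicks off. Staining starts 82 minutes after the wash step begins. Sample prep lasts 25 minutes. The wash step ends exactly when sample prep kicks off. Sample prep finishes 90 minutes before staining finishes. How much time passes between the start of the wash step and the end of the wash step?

57 minutes

Staining starts at 1:13 PM + 82 min = 2:35 PM.
Staining ends at 2:35 PM + 90 min = 4:05 PM.
Sample prep ends at 4:05 PM − 90 min = 2:35 PM.
Sample prep starts at 2:35 PM − 25 min = 2:10 PM.
So the wash step ends at 2:10 PM.
From 1:13 PM to 2:10 PM is 57 minutes.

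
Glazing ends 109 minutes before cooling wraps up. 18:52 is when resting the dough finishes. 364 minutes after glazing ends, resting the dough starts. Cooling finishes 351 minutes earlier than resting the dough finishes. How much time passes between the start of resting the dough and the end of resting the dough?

96 minutes

Cooling ends at 18:52 − 351 min = 13:01.
Glazing ends at 13:01 − 109 min = 11:12.
Resting the dough starts at 11:12 + 364 min = 17:16.
From 17:16 to 18:52 is 96 minutes.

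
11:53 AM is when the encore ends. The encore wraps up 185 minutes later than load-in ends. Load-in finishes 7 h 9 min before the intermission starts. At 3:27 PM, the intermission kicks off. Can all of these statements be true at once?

No

Load-in ends at 3:27 PM − 429 min = 8:18 AM.
The encore ends at 8:18 AM + 185 min = 11:23 AM.
But the encore is also said to end at 11:53 AM — a 30-minute conflict.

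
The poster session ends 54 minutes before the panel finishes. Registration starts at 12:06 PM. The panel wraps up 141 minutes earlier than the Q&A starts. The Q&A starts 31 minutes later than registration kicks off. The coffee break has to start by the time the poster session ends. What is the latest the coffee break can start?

9:22 AM

The Q&A starts at 12:06 PM + 31 min = 12:37 PM.
The panel ends at 12:37 PM − 141 min = 10:16 AM.
The poster session ends at 10:16 AM − 54 min = 9:22 AM.
The coffee break is bounded by the poster session, so the latest it can start is 9:22 AM.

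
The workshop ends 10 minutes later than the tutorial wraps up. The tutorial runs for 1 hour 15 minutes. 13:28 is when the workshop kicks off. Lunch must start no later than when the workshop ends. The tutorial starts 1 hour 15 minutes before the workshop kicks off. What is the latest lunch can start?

13:38

The tutorial starts at 13:28 − 75 min = 12:13.
The tutorial ends at 12:13 + 75 min = 13:28.
The workshop ends at 13:28 + 10 min = 13:38.
Lunch is bounded by the workshop, so the latest it can start is 13:38.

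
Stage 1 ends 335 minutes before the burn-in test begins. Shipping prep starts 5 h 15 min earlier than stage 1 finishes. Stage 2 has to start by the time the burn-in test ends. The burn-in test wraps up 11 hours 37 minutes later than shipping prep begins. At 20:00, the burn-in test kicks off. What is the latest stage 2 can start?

20:47

Stage 1 ends at 20:00 − 335 min = 14:25.
Shipping prep starts at 14:25 − 315 min = 09:10.
The burn-in test ends at 09:10 + 697 min = 20:47.
Stage 2 is bounded by the burn-in test, so the latest it can start is 20:47.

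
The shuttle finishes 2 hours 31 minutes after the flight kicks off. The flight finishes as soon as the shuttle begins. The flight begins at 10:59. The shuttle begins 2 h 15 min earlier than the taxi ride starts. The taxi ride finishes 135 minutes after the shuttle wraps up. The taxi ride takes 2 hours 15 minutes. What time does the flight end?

11:15

The shuttle ends at 10:59 + 151 min = 13:30.
The taxi ride ends at 13:30 + 135 min = 15:45.
The taxi ride starts at 15:45 − 135 min = 13:30.
The shuttle starts at 13:30 − 135 min = 11:15.
So the flight ends at 11:15.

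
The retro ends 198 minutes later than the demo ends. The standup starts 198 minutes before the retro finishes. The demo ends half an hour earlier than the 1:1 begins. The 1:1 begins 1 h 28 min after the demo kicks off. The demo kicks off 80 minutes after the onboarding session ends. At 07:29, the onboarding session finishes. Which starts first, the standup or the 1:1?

The demo starts at 07:29 + 80 min = 08:49.
The 1:1 starts at 08:49 + 88 min = 10:17.
The demo ends at 10:17 − 30 min = 09:47.
The retro ends at 09:47 + 198 min = 13:05.
The standup starts at 13:05 − 198 min = 09:47.
The standup starts at 09:47 and the 1:1 starts at 10:17, so the standup is first.

the standup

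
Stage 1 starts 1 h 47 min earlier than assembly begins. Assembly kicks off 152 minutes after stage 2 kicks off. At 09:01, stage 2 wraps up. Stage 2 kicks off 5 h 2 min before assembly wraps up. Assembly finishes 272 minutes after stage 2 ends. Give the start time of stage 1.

Assembly ends at 09:01 + 272 min = 13:33.
Stage 2 starts at 13:33 − 302 min = 08:31.
Assembly starts at 08:31 + 152 min = 11:03.
Stage 1 starts at 11:03 − 107 min = 09:16.

09:16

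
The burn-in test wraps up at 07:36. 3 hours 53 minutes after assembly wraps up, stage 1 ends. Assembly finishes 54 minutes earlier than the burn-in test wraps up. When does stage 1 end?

Assembly ends at 07:36 − 54 min = 06:42.
Stage 1 ends at 06:42 + 233 min = 10:35.

10:35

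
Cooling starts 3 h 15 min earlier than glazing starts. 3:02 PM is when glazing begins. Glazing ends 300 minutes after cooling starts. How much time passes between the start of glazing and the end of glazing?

Cooling starts at 3:02 PM − 195 min = 11:47 AM.
Glazing ends at 11:47 AM + 300 min = 4:47 PM.
From 3:02 PM to 4:47 PM is 1 hour 45 minutes.

1 hour 45 minutes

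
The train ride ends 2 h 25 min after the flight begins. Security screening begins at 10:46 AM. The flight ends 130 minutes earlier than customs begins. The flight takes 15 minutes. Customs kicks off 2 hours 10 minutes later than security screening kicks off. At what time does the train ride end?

Customs starts at 10:46 AM + 130 min = 12:56 PM.
The flight ends at 12:56 PM − 130 min = 10:46 AM.
The flight starts at 10:46 AM − 15 min = 10:31 AM.
The train ride ends at 10:31 AM + 145 min = 12:56 PM.

12:56 PM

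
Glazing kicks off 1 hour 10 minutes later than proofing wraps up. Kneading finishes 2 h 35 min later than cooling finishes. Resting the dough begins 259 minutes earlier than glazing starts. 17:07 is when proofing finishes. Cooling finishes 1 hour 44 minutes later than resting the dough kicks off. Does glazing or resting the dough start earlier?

Glazing starts at 17:07 + 70 min = 18:17.
Resting the dough starts at 18:17 − 259 min = 13:58.
Glazing starts at 18:17 and resting the dough starts at 13:58, so resting the dough is first.

resting the dough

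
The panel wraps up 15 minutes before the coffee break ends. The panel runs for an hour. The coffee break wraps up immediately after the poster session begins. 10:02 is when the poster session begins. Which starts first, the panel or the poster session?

the panel

The coffee break ends at 10:02.
The panel ends at 10:02 − 15 min = 09:47.
The panel starts at 09:47 − 60 min = 08:47.
The panel starts at 08:47 and the poster session starts at 10:02, so the panel is first.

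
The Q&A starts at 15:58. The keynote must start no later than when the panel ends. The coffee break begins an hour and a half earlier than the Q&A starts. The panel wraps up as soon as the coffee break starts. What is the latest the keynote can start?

14:28

The coffee break starts at 15:58 − 90 min = 14:28.
So the panel ends at 14:28.
The keynote is bounded by the panel, so the latest it can start is 14:28.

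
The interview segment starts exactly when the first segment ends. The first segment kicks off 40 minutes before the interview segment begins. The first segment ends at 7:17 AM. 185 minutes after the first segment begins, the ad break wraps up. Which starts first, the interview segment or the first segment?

The interview segment starts at 7:17 AM.
The first segment starts at 7:17 AM − 40 min = 6:37 AM.
The interview segment starts at 7:17 AM and the first segment starts at 6:37 AM, so the first segment is first.

the first segment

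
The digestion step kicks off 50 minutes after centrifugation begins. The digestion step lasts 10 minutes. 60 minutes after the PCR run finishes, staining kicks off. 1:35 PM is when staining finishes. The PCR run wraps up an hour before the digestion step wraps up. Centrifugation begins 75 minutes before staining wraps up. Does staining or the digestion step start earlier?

Centrifugation starts at 1:35 PM − 75 min = 12:20 PM.
The digestion step starts at 12:20 PM + 50 min = 1:10 PM.
The digestion step ends at 1:10 PM + 10 min = 1:20 PM.
The PCR run ends at 1:20 PM − 60 min = 12:20 PM.
Staining starts at 12:20 PM + 60 min = 1:20 PM.
Staining starts at 1:20 PM and the digestion step starts at 1:10 PM, so the digestion step is first.

the digestion step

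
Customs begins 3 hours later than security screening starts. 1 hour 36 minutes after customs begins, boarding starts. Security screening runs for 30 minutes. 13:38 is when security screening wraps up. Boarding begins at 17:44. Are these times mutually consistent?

Yes

Security screening starts at 13:38 − 30 min = 13:08.
Customs starts at 13:08 + 180 min = 16:08.
Boarding starts at 16:08 + 96 min = 17:44.
That matches the stated 17:44, so the schedule is consistent.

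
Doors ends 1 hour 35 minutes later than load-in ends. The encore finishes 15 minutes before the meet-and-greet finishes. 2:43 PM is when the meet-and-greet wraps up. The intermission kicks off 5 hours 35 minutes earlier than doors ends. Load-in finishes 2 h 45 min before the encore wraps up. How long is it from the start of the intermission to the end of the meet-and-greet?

The encore ends at 2:43 PM − 15 min = 2:28 PM.
Load-in ends at 2:28 PM − 165 min = 11:43 AM.
Doors ends at 11:43 AM + 95 min = 1:18 PM.
The intermission starts at 1:18 PM − 335 min = 7:43 AM.
From 7:43 AM to 2:43 PM is 7 hours.

7 hours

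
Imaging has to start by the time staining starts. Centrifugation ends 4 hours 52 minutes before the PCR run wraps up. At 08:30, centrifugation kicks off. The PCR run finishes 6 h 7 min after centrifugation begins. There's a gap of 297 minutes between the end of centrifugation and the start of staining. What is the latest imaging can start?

The PCR run ends at 08:30 + 367 min = 14:37.
Centrifugation ends at 14:37 − 292 min = 09:45.
Staining starts at 09:45 + 297 min = 14:42.
Imaging is bounded by staining, so the latest it can start is 14:42.

14:42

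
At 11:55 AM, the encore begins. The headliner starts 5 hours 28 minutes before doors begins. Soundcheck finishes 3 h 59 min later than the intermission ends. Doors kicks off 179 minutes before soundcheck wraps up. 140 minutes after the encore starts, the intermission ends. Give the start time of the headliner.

9:47 AM

The intermission ends at 11:55 AM + 140 min = 2:15 PM.
Soundcheck ends at 2:15 PM + 239 min = 6:14 PM.
Doors starts at 6:14 PM − 179 min = 3:15 PM.
The headliner starts at 3:15 PM − 328 min = 9:47 AM.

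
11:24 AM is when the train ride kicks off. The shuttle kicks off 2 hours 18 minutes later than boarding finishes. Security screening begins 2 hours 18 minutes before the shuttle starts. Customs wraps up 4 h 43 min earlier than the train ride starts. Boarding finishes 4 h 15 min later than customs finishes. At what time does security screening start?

Customs ends at 11:24 AM − 283 min = 6:41 AM.
Boarding ends at 6:41 AM + 255 min = 10:56 AM.
The shuttle starts at 10:56 AM + 138 min = 1:14 PM.
Security screening starts at 1:14 PM − 138 min = 10:56 AM.

10:56 AM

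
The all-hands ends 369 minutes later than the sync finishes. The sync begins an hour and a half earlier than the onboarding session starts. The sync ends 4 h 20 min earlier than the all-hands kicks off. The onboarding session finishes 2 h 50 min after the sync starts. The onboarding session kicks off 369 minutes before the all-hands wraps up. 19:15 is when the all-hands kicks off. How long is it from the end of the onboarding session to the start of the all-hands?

The sync ends at 19:15 − 260 min = 14:55.
The all-hands ends at 14:55 + 369 min = 21:04.
The onboarding session starts at 21:04 − 369 min = 14:55.
The sync starts at 14:55 − 90 min = 13:25.
The onboarding session ends at 13:25 + 170 min = 16:15.
From 16:15 to 19:15 is 3 hours.

3 hours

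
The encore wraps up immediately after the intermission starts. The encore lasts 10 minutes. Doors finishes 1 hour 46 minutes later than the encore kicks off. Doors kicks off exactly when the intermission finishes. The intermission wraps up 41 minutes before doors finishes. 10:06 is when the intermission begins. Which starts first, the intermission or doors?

the intermission

The encore ends at 10:06.
The encore starts at 10:06 − 10 min = 09:56.
Doors ends at 09:56 + 106 min = 11:42.
The intermission ends at 11:42 − 41 min = 11:01.
So doors starts at 11:01.
The intermission starts at 10:06 and doors starts at 11:01, so the intermission is first.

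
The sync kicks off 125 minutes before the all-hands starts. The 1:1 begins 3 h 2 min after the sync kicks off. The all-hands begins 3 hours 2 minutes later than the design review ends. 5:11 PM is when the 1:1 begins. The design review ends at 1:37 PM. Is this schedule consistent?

No

The all-hands starts at 1:37 PM + 182 min = 4:39 PM.
The sync starts at 4:39 PM − 125 min = 2:34 PM.
The 1:1 starts at 2:34 PM + 182 min = 5:36 PM.
But the 1:1 is also said to start at 5:11 PM — a 25-minute conflict.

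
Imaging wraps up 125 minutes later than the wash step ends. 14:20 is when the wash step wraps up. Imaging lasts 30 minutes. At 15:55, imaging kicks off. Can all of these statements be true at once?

Yes

Imaging ends at 14:20 + 125 min = 16:25.
Imaging starts at 16:25 − 30 min = 15:55.
That matches the stated 15:55, so the schedule is consistent.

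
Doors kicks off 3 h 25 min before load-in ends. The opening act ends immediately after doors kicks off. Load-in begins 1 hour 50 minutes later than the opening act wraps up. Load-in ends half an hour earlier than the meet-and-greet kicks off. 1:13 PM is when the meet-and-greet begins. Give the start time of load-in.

11:08 AM

Load-in ends at 1:13 PM − 30 min = 12:43 PM.
Doors starts at 12:43 PM − 205 min = 9:18 AM.
So the opening act ends at 9:18 AM.
Load-in starts at 9:18 AM + 110 min = 11:08 AM.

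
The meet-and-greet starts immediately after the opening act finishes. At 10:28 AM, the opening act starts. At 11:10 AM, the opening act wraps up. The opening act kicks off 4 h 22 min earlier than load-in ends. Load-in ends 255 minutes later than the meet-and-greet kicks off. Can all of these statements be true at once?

No

The meet-and-greet starts at 11:10 AM.
Load-in ends at 11:10 AM + 255 min = 3:25 PM.
The opening act starts at 3:25 PM − 262 min = 11:03 AM.
But the opening act is also said to start at 10:28 AM — a 35-minute conflict.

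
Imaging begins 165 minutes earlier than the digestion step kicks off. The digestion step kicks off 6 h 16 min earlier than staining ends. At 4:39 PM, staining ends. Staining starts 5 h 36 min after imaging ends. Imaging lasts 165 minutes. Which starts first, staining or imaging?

The digestion step starts at 4:39 PM − 376 min = 10:23 AM.
Imaging starts at 10:23 AM − 165 min = 7:38 AM.
Imaging ends at 7:38 AM + 165 min = 10:23 AM.
Staining starts at 10:23 AM + 336 min = 3:59 PM.
Staining starts at 3:59 PM and imaging starts at 7:38 AM, so imaging is first.

imaging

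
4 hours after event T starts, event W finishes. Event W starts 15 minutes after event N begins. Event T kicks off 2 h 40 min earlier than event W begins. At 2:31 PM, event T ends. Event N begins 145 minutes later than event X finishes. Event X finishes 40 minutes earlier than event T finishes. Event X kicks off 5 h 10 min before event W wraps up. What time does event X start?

12:41 PM

Event X ends at 2:31 PM − 40 min = 1:51 PM.
Event N starts at 1:51 PM + 145 min = 4:16 PM.
Event W starts at 4:16 PM + 15 min = 4:31 PM.
Event T starts at 4:31 PM − 160 min = 1:51 PM.
Event W ends at 1:51 PM + 240 min = 5:51 PM.
Event X starts at 5:51 PM − 310 min = 12:41 PM.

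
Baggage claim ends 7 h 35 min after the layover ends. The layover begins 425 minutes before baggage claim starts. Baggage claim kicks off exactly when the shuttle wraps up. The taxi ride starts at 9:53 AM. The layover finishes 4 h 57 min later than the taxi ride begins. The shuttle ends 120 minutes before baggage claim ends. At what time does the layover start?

The layover ends at 9:53 AM + 297 min = 2:50 PM.
Baggage claim ends at 2:50 PM + 455 min = 10:25 PM.
The shuttle ends at 10:25 PM − 120 min = 8:25 PM.
So baggage claim starts at 8:25 PM.
The layover starts at 8:25 PM − 425 min = 1:20 PM.

1:20 PM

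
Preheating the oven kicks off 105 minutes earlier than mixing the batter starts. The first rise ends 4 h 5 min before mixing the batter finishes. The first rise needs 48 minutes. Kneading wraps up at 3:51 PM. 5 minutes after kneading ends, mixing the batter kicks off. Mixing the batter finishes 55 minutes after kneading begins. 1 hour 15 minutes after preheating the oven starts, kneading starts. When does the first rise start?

11:28 AM

Mixing the batter starts at 3:51 PM + 5 min = 3:56 PM.
Preheating the oven starts at 3:56 PM − 105 min = 2:11 PM.
Kneading starts at 2:11 PM + 75 min = 3:26 PM.
Mixing the batter ends at 3:26 PM + 55 min = 4:21 PM.
The first rise ends at 4:21 PM − 245 min = 12:16 PM.
The first rise starts at 12:16 PM − 48 min = 11:28 AM.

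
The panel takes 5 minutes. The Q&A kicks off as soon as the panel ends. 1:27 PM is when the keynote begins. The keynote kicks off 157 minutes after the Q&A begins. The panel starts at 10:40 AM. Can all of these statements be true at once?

The panel ends at 10:40 AM + 5 min = 10:45 AM.
So the Q&A starts at 10:45 AM.
The keynote starts at 10:45 AM + 157 min = 1:22 PM.
But the keynote is also said to start at 1:27 PM — a 5-minute conflict.

No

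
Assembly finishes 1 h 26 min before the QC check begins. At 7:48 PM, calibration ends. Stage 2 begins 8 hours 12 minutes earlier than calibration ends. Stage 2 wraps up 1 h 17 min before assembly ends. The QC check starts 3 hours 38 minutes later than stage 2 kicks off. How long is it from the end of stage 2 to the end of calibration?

Stage 2 starts at 7:48 PM − 492 min = 11:36 AM.
The QC check starts at 11:36 AM + 218 min = 3:14 PM.
Assembly ends at 3:14 PM − 86 min = 1:48 PM.
Stage 2 ends at 1:48 PM − 77 min = 12:31 PM.
From 12:31 PM to 7:48 PM is 7 hours 17 minutes.

7 hours 17 minutes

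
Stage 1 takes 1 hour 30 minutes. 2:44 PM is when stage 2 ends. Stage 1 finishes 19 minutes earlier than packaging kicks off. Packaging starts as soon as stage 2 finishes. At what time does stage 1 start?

12:55 PM

Packaging starts at 2:44 PM.
Stage 1 ends at 2:44 PM − 19 min = 2:25 PM.
Stage 1 starts at 2:25 PM − 90 min = 12:55 PM.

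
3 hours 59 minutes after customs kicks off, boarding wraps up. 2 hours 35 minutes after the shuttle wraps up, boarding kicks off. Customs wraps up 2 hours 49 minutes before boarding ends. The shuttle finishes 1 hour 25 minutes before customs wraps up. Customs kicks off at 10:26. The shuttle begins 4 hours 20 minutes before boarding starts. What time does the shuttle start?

08:26

Boarding ends at 10:26 + 239 min = 14:25.
Customs ends at 14:25 − 169 min = 11:36.
The shuttle ends at 11:36 − 85 min = 10:11.
Boarding starts at 10:11 + 155 min = 12:46.
The shuttle starts at 12:46 − 260 min = 08:26.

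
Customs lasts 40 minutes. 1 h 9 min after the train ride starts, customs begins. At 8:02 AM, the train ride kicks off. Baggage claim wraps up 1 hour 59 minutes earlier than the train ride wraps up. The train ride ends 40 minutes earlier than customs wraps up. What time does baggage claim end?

7:12 AM

Customs starts at 8:02 AM + 69 min = 9:11 AM.
Customs ends at 9:11 AM + 40 min = 9:51 AM.
The train ride ends at 9:51 AM − 40 min = 9:11 AM.
Baggage claim ends at 9:11 AM − 119 min = 7:12 AM.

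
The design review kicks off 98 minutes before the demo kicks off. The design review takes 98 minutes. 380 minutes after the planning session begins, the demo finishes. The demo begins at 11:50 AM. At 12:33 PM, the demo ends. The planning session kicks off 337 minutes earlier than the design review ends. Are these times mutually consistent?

The design review starts at 11:50 AM − 98 min = 10:12 AM.
The design review ends at 10:12 AM + 98 min = 11:50 AM.
The planning session starts at 11:50 AM − 337 min = 6:13 AM.
The demo ends at 6:13 AM + 380 min = 12:33 PM.
That matches the stated 12:33 PM, so the schedule is consistent.

Yes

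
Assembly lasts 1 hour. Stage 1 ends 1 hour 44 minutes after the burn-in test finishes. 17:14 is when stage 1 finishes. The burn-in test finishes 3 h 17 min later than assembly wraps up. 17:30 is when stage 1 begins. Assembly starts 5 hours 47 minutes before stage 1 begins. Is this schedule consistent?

No

Assembly starts at 17:30 − 347 min = 11:43.
Assembly ends at 11:43 + 60 min = 12:43.
The burn-in test ends at 12:43 + 197 min = 16:00.
Stage 1 ends at 16:00 + 104 min = 17:44.
But stage 1 is also said to end at 17:14 — a 30-minute conflict.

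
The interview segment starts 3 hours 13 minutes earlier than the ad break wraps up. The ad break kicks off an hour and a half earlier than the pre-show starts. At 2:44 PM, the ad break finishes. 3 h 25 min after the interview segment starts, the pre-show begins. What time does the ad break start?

The interview segment starts at 2:44 PM − 193 min = 11:31 AM.
The pre-show starts at 11:31 AM + 205 min = 2:56 PM.
The ad break starts at 2:56 PM − 90 min = 1:26 PM.

1:26 PM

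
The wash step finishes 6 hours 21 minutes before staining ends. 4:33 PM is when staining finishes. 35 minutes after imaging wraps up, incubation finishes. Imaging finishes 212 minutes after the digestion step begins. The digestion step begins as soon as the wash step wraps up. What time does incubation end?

The wash step ends at 4:33 PM − 381 min = 10:12 AM.
So the digestion step starts at 10:12 AM.
Imaging ends at 10:12 AM + 212 min = 1:44 PM.
Incubation ends at 1:44 PM + 35 min = 2:19 PM.

2:19 PM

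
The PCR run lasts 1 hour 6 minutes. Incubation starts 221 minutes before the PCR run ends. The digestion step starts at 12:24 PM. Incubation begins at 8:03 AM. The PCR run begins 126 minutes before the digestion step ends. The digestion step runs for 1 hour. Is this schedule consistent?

The digestion step ends at 12:24 PM + 60 min = 1:24 PM.
The PCR run starts at 1:24 PM − 126 min = 11:18 AM.
The PCR run ends at 11:18 AM + 66 min = 12:24 PM.
Incubation starts at 12:24 PM − 221 min = 8:43 AM.
But incubation is also said to start at 8:03 AM — a 40-minute conflict.

No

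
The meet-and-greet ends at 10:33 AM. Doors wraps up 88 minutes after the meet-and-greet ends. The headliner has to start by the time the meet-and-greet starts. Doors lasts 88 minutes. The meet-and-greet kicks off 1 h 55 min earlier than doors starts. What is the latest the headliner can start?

Doors ends at 10:33 AM + 88 min = 12:01 PM.
Doors starts at 12:01 PM − 88 min = 10:33 AM.
The meet-and-greet starts at 10:33 AM − 115 min = 8:38 AM.
The headliner is bounded by the meet-and-greet, so the latest it can start is 8:38 AM.

8:38 AM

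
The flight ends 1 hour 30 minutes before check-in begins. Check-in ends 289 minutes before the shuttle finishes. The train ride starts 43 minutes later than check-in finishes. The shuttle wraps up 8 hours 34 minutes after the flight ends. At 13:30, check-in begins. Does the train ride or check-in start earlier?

The flight ends at 13:30 − 90 min = 12:00.
The shuttle ends at 12:00 + 514 min = 20:34.
Check-in ends at 20:34 − 289 min = 15:45.
The train ride starts at 15:45 + 43 min = 16:28.
The train ride starts at 16:28 and check-in starts at 13:30, so check-in is first.

check-in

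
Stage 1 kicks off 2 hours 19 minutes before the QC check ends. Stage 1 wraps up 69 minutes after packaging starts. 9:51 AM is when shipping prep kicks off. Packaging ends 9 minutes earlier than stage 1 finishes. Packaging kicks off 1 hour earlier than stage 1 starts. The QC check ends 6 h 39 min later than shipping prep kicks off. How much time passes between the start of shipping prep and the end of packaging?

The QC check ends at 9:51 AM + 399 min = 4:30 PM.
Stage 1 starts at 4:30 PM − 139 min = 2:11 PM.
Packaging starts at 2:11 PM − 60 min = 1:11 PM.
Stage 1 ends at 1:11 PM + 69 min = 2:20 PM.
Packaging ends at 2:20 PM − 9 min = 2:11 PM.
From 9:51 AM to 2:11 PM is 260 minutes.

260 minutes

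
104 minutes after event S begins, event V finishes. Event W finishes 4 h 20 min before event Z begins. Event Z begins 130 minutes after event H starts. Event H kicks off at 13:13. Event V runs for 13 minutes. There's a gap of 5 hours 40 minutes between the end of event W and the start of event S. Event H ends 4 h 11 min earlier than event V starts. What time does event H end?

Event Z starts at 13:13 + 130 min = 15:23.
Event W ends at 15:23 − 260 min = 11:03.
Event S starts at 11:03 + 340 min = 16:43.
Event V ends at 16:43 + 104 min = 18:27.
Event V starts at 18:27 − 13 min = 18:14.
Event H ends at 18:14 − 251 min = 14:03.

14:03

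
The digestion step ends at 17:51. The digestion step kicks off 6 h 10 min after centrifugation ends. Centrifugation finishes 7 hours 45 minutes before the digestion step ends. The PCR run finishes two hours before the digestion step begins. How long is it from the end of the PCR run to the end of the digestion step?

Centrifugation ends at 17:51 − 465 min = 10:06.
The digestion step starts at 10:06 + 370 min = 16:16.
The PCR run ends at 16:16 − 120 min = 14:16.
From 14:16 to 17:51 is 3 hours 35 minutes.

3 hours 35 minutes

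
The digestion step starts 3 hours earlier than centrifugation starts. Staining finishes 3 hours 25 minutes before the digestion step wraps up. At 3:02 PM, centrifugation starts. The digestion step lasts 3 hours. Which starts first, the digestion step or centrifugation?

The digestion step starts at 3:02 PM − 180 min = 12:02 PM.
The digestion step starts at 12:02 PM and centrifugation starts at 3:02 PM, so the digestion step is first.

the digestion step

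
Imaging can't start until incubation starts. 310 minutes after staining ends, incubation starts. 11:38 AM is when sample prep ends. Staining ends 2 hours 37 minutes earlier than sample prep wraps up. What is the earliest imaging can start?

Staining ends at 11:38 AM − 157 min = 9:01 AM.
Incubation starts at 9:01 AM + 310 min = 2:11 PM.
Imaging is bounded by incubation, so the earliest it can start is 2:11 PM.

2:11 PM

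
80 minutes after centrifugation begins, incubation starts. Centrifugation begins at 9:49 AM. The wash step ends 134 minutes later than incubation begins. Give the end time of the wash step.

1:23 PM

Incubation starts at 9:49 AM + 80 min = 11:09 AM.
The wash step ends at 11:09 AM + 134 min = 1:23 PM.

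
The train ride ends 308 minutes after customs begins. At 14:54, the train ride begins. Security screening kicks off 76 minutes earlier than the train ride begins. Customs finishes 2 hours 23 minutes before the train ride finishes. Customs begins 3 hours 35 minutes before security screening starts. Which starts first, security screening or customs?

Security screening starts at 14:54 − 76 min = 13:38.
Customs starts at 13:38 − 215 min = 10:03.
Security screening starts at 13:38 and customs starts at 10:03, so customs is first.

customs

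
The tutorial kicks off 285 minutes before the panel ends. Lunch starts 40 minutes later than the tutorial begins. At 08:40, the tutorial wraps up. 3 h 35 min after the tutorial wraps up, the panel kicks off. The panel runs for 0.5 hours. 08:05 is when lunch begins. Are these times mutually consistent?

The panel starts at 08:40 + 215 min = 12:15.
The panel ends at 12:15 + 30 min = 12:45.
The tutorial starts at 12:45 − 285 min = 08:00.
Lunch starts at 08:00 + 40 min = 08:40.
But lunch is also said to start at 08:05 — a 35-minute conflict.

No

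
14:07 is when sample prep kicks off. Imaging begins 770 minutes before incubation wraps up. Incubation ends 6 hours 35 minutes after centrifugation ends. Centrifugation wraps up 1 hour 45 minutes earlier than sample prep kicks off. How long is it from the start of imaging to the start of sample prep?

Centrifugation ends at 14:07 − 105 min = 12:22.
Incubation ends at 12:22 + 395 min = 18:57.
Imaging starts at 18:57 − 770 min = 06:07.
From 06:07 to 14:07 is 8 hours.

8 hours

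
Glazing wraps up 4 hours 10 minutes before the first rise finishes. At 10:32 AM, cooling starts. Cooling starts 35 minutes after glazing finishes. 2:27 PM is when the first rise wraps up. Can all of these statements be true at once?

Glazing ends at 2:27 PM − 250 min = 10:17 AM.
Cooling starts at 10:17 AM + 35 min = 10:52 AM.
But cooling is also said to start at 10:32 AM — a 20-minute conflict.

No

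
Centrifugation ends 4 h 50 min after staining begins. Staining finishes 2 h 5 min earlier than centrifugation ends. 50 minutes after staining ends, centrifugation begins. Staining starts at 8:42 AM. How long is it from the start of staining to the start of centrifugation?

Centrifugation ends at 8:42 AM + 290 min = 1:32 PM.
Staining ends at 1:32 PM − 125 min = 11:27 AM.
Centrifugation starts at 11:27 AM + 50 min = 12:17 PM.
From 8:42 AM to 12:17 PM is 3 h 35 min.

3 h 35 min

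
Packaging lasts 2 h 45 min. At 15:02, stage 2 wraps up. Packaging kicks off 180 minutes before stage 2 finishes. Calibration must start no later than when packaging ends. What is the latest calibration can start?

Packaging starts at 15:02 − 180 min = 12:02.
Packaging ends at 12:02 + 165 min = 14:47.
Calibration is bounded by packaging, so the latest it can start is 14:47.

14:47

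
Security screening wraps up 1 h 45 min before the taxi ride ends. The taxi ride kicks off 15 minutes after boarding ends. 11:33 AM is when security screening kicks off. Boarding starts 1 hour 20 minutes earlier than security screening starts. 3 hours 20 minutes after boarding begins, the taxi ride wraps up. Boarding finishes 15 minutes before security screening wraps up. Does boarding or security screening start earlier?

Boarding starts at 11:33 AM − 80 min = 10:13 AM.
Boarding starts at 10:13 AM and security screening starts at 11:33 AM, so boarding is first.

boarding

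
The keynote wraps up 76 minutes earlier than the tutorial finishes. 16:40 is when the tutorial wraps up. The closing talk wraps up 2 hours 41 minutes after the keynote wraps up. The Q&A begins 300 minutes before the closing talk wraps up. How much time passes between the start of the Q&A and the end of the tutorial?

The keynote ends at 16:40 − 76 min = 15:24.
The closing talk ends at 15:24 + 161 min = 18:05.
The Q&A starts at 18:05 − 300 min = 13:05.
From 13:05 to 16:40 is 215 minutes.

215 minutes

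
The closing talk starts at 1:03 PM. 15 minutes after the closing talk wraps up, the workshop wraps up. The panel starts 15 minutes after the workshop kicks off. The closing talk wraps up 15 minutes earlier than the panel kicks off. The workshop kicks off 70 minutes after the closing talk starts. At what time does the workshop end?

2:28 PM

The workshop starts at 1:03 PM + 70 min = 2:13 PM.
The panel starts at 2:13 PM + 15 min = 2:28 PM.
The closing talk ends at 2:28 PM − 15 min = 2:13 PM.
The workshop ends at 2:13 PM + 15 min = 2:28 PM.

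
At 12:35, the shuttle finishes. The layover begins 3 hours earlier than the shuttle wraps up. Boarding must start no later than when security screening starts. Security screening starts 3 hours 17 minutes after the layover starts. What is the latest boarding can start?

12:52

The layover starts at 12:35 − 180 min = 09:35.
Security screening starts at 09:35 + 197 min = 12:52.
Boarding is bounded by security screening, so the latest it can start is 12:52.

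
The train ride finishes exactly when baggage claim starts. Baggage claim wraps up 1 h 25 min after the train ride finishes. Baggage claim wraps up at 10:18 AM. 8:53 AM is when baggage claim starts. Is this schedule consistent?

Yes

The train ride ends at 8:53 AM.
Baggage claim ends at 8:53 AM + 85 min = 10:18 AM.
That matches the stated 10:18 AM, so the schedule is consistent.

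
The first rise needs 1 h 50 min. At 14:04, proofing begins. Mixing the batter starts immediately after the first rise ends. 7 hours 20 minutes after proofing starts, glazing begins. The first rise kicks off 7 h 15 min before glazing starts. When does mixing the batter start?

Glazing starts at 14:04 + 440 min = 21:24.
The first rise starts at 21:24 − 435 min = 14:09.
The first rise ends at 14:09 + 110 min = 15:59.
So mixing the batter starts at 15:59.

15:59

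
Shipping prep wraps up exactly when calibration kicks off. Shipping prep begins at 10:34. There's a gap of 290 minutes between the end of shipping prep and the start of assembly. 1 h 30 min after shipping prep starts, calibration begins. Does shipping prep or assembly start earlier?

Calibration starts at 10:34 + 90 min = 12:04.
So shipping prep ends at 12:04.
Assembly starts at 12:04 + 290 min = 16:54.
Shipping prep starts at 10:34 and assembly starts at 16:54, so shipping prep is first.

shipping prep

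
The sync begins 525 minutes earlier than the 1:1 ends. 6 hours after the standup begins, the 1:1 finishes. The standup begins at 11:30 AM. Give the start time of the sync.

8:45 AM

The 1:1 ends at 11:30 AM + 360 min = 5:30 PM.
The sync starts at 5:30 PM − 525 min = 8:45 AM.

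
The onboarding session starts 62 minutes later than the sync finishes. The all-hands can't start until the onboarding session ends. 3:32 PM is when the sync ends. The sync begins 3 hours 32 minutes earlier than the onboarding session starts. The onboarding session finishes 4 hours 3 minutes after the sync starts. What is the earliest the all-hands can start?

5:05 PM

The onboarding session starts at 3:32 PM + 62 min = 4:34 PM.
The sync starts at 4:34 PM − 212 min = 1:02 PM.
The onboarding session ends at 1:02 PM + 243 min = 5:05 PM.
The all-hands is bounded by the onboarding session, so the earliest it can start is 5:05 PM.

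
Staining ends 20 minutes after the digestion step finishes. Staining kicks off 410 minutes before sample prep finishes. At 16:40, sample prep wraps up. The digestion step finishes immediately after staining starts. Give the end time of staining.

Staining starts at 16:40 − 410 min = 09:50.
So the digestion step ends at 09:50.
Staining ends at 09:50 + 20 min = 10:10.

10:10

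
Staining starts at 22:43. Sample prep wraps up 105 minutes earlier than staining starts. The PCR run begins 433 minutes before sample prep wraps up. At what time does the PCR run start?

Sample prep ends at 22:43 − 105 min = 20:58.
The PCR run starts at 20:58 − 433 min = 13:45.

13:45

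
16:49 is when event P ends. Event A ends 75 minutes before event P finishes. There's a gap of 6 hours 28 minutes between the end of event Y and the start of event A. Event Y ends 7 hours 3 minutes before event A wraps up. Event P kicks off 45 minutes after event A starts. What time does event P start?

15:44

Event A ends at 16:49 − 75 min = 15:34.
Event Y ends at 15:34 − 423 min = 08:31.
Event A starts at 08:31 + 388 min = 14:59.
Event P starts at 14:59 + 45 min = 15:44.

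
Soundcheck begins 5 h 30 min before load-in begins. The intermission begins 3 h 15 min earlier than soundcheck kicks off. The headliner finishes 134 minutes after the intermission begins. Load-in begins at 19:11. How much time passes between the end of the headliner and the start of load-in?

Soundcheck starts at 19:11 − 330 min = 13:41.
The intermission starts at 13:41 − 195 min = 10:26.
The headliner ends at 10:26 + 134 min = 12:40.
From 12:40 to 19:11 is 6 h 31 min.

6 h 31 min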